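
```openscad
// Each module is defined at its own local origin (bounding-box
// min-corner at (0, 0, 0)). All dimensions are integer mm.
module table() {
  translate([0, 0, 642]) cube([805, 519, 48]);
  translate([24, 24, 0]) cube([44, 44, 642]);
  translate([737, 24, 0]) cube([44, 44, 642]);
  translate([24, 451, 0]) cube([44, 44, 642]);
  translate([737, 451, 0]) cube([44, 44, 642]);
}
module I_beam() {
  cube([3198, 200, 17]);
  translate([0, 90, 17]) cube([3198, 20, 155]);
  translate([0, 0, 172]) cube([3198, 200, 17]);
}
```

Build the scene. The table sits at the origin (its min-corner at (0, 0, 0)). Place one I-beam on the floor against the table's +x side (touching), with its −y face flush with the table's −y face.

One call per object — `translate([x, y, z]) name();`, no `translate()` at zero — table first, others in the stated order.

table();
translate([805, 0, 0]) I_beam();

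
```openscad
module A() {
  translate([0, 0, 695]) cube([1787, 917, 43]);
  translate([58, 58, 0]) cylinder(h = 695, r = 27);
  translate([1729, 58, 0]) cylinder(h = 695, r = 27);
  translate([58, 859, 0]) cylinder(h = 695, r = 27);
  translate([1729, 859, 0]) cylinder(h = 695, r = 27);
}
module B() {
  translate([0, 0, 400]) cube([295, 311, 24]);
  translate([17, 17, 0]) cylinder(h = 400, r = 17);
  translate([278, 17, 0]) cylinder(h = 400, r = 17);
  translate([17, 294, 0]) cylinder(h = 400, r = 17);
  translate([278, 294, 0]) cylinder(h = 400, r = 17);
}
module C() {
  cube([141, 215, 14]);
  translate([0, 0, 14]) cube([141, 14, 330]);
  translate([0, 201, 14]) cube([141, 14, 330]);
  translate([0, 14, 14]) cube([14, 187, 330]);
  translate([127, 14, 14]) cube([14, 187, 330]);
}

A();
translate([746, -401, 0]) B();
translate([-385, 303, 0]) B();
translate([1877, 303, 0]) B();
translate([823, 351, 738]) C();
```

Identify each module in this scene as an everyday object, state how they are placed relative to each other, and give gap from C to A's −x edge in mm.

A is a table. B is a stool. C is an open box. Three stools sit around the table at the −y, −x, +x sides. The open box is on top of the table, centred. The gap from the open box to the table's −x edge is 823 mm.

The open box's min-x is at 823; the table's min-x is 0; gap = 823 mm.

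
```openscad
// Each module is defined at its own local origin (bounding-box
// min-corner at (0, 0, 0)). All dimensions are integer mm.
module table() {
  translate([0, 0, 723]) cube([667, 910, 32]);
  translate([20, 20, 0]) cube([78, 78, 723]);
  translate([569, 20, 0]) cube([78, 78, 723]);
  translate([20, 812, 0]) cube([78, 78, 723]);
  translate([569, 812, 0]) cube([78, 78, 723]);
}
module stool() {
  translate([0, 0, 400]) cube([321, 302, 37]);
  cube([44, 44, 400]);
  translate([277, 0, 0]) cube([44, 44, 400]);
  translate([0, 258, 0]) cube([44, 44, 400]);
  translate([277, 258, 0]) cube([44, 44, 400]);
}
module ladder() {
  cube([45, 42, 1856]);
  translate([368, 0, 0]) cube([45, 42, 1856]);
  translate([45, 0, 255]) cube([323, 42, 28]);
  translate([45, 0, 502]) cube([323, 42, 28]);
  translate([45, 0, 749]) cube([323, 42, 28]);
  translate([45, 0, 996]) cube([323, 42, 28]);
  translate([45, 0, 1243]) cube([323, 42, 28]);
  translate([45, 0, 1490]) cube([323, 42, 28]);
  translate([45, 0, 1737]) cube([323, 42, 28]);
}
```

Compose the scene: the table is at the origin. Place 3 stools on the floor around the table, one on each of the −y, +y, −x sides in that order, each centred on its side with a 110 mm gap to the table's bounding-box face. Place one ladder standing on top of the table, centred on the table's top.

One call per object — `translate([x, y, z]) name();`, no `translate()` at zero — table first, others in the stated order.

table();
translate([173, -412, 0]) stool();
translate([173, 1020, 0]) stool();
translate([-431, 304, 0]) stool();
translate([127, 434, 755]) ladder();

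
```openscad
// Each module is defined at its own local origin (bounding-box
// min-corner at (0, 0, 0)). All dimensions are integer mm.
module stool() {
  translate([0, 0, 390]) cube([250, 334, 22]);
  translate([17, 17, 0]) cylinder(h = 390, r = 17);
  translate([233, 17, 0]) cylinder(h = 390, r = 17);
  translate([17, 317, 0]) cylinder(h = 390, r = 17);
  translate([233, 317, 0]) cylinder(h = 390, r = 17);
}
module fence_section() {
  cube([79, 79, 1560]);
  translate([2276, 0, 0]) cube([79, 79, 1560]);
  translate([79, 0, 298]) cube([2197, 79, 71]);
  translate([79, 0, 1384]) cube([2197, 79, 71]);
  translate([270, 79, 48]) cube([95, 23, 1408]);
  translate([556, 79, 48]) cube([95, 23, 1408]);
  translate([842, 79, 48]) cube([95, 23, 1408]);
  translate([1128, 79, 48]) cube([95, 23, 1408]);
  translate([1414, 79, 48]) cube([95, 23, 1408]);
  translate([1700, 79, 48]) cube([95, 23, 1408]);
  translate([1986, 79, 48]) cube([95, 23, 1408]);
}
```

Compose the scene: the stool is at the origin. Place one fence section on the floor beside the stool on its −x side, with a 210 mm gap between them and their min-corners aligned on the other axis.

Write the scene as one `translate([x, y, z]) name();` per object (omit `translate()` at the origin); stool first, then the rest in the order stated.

stool();
translate([-2565, 0, 0]) fence_section();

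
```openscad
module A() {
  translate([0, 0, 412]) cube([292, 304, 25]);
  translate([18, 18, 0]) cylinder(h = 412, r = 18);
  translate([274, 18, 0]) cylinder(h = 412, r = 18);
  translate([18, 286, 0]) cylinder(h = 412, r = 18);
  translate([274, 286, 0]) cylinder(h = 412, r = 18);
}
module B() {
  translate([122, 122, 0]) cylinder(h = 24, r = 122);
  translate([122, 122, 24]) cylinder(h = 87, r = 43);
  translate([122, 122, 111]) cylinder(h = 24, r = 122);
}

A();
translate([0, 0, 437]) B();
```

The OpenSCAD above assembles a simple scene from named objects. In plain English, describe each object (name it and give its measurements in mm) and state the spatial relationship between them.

A is a four-legged stool. The seat is a 292×304×25 mm slab whose top surface is at z = 437 mm; four round legs, each 36 mm in diameter, run from the floor (z = 0) to the underside of the seat, each leg's axis is inset half a diameter from the nearest pair of seat edges (so the leg's bounding box is flush with the corner).

B is a spool: two coaxial disc flanges of radius 122 mm and thickness 24 mm, joined by a core cylinder of radius 43 mm and height 87 mm. The lower flange rests on z = 0 and the three cylinders share a vertical axis.

The spool is on top of the stool.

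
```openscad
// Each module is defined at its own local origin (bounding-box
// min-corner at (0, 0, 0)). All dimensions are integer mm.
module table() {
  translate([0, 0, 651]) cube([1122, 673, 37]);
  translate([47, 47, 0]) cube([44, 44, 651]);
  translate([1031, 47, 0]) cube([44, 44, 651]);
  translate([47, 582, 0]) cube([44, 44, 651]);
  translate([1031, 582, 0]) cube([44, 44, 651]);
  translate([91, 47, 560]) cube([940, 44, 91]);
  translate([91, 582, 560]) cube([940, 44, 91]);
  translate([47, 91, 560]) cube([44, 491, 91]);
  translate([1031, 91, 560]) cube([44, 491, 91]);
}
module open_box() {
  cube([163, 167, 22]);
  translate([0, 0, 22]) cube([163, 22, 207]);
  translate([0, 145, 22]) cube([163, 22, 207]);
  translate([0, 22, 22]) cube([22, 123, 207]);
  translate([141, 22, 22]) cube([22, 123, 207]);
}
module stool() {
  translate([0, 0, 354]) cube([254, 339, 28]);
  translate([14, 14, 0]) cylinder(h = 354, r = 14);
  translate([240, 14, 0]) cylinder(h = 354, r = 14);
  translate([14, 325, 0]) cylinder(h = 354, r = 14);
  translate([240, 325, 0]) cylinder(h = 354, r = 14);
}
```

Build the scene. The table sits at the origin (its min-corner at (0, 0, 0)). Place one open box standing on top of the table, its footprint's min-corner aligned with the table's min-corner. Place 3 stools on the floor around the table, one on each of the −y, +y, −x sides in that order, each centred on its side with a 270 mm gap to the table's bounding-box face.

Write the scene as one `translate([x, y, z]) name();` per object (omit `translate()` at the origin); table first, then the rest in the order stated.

table();
translate([0, 0, 688]) open_box();
translate([434, -609, 0]) stool();
translate([434, 943, 0]) stool();
translate([-524, 167, 0]) stool();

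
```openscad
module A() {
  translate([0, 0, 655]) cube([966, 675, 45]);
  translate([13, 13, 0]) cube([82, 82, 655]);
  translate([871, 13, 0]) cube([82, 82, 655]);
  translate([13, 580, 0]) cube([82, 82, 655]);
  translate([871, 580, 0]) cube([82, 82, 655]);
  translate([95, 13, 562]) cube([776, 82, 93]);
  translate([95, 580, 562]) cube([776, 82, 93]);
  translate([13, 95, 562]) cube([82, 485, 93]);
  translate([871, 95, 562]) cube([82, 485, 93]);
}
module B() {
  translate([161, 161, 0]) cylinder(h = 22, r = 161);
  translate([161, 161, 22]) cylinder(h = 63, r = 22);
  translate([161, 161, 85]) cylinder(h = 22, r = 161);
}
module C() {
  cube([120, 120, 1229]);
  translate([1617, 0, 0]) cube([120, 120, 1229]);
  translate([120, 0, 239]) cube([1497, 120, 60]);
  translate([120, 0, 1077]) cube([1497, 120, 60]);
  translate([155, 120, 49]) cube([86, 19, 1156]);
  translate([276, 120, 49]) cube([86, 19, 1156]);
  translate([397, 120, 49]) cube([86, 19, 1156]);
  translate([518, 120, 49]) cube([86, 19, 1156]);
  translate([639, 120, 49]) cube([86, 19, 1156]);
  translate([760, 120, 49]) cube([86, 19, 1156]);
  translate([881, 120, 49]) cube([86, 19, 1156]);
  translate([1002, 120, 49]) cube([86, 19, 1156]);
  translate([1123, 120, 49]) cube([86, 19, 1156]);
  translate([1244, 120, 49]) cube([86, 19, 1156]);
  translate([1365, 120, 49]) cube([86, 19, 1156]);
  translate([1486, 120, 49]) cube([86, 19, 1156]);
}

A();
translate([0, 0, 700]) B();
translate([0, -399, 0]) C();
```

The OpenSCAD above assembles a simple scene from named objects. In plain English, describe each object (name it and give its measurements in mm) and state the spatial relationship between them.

A is a table: top 966 mm (x) × 675 mm (y), 45 mm thick, upper face at z = 700 mm, on four 82×82 mm square legs, each inset 13 mm from the nearest pair of top edges, running from z = 0 to the bottom of the top. Four apron rails, 82 mm thick and 93 mm tall, run between adjacent legs with their top edges flush with the underside of the top and their outer faces flush with the legs' outer faces.

B is a spool: two coaxial disc flanges of radius 161 mm and thickness 22 mm, joined by a core cylinder of radius 22 mm and height 63 mm. The lower flange rests on z = 0 and the three cylinders share a vertical axis.

C is a fence section. Two 120×120 mm posts, 1229 mm tall, stand on the floor with a clear span of 1497 mm between their inner faces. Two horizontal rails of 120×60 mm section span the gap between the posts with their undersides at z = 239 mm and z = 1077 mm, flush with the posts' −y face. 12 pickets, each 86 mm wide, 19 mm thick and 1156 mm tall, are fixed to the +y face of the rails with their bottoms at z = 49 mm, evenly spaced across the span with equal gaps (rounded down to the nearest mm) at the −x end and between each pair — any rounding remainder accumulates at the +x end.

The spool is on top of the table. The fence section is on the floor beside the table on its −y side.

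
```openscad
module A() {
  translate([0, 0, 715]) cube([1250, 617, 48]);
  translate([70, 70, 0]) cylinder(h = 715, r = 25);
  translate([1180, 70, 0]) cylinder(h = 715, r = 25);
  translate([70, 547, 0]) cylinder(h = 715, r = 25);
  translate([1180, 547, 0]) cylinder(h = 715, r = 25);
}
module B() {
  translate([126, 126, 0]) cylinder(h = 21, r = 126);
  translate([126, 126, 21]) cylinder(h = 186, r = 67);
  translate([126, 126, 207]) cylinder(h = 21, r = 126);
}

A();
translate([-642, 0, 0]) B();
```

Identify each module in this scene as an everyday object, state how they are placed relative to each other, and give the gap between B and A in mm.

The spool's nearest face is 390 mm from the table's −x face.

A is a table. B is a spool. The spool is on the floor beside the table on its −x side. The gap between the spool and the table is 390 mm.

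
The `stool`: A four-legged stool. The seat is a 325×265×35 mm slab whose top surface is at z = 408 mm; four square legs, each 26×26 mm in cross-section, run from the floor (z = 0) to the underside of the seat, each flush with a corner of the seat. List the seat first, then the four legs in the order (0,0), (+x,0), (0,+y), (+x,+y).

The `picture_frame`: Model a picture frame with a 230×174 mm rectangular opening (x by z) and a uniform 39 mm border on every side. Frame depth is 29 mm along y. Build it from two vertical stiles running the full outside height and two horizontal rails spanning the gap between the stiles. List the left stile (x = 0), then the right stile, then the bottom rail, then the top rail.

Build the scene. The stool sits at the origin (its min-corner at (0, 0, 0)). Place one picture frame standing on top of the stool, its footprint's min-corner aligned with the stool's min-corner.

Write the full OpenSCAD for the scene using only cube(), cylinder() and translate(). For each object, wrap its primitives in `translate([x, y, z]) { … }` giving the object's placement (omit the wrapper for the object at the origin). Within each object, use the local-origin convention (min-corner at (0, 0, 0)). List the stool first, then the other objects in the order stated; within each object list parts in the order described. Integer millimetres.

translate([0, 0, 373]) cube([325, 265, 35]);
cube([26, 26, 373]);
translate([299, 0, 0]) cube([26, 26, 373]);
translate([0, 239, 0]) cube([26, 26, 373]);
translate([299, 239, 0]) cube([26, 26, 373]);
translate([0, 0, 408]) {
  cube([39, 29, 252]);
  translate([269, 0, 0]) cube([39, 29, 252]);
  translate([39, 0, 0]) cube([230, 29, 39]);
  translate([39, 0, 213]) cube([230, 29, 39]);
}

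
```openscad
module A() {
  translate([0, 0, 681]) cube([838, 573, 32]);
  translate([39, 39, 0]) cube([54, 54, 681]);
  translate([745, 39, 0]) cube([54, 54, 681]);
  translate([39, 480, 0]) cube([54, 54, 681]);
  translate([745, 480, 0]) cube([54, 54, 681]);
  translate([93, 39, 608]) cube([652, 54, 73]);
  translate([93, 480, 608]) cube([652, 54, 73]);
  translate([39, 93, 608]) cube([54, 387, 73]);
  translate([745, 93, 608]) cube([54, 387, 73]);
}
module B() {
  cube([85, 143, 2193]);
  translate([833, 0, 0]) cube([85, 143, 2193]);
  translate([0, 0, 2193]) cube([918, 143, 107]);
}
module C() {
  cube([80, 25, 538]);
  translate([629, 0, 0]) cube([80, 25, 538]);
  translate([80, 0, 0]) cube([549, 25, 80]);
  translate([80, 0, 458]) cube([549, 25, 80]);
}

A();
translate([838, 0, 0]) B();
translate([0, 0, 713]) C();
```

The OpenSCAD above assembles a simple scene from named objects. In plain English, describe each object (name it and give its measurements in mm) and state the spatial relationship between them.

A is a table with a 838×573 mm rectangular top, 32 mm thick, top surface at z = 713 mm, supported by four 54×54 mm square legs, each inset 39 mm from the nearest pair of top edges, running from the floor. Four apron rails, 54 mm thick and 73 mm tall, run between adjacent legs with their top edges flush with the underside of the top and their outer faces flush with the legs' outer faces.

B is a door frame. The clear opening is 748 mm wide and 2193 mm high. Two 85 mm wide jambs, 143 mm deep, stand either side of the opening from the floor to the top of the opening. A 107 mm thick head sits across the top of both jambs, spanning the full outside width of the frame.

C is a rectangular picture frame lying in the x–z plane (depth along y). The opening is 549 mm wide (x) by 378 mm tall (z), surrounded by a border 80 mm wide on all four sides. The frame is 25 mm deep and is made of two full-height vertical stiles with two horizontal rails fitted between them.

The door frame is against the table's +x side, with their −y faces flush. The picture frame is on top of the table.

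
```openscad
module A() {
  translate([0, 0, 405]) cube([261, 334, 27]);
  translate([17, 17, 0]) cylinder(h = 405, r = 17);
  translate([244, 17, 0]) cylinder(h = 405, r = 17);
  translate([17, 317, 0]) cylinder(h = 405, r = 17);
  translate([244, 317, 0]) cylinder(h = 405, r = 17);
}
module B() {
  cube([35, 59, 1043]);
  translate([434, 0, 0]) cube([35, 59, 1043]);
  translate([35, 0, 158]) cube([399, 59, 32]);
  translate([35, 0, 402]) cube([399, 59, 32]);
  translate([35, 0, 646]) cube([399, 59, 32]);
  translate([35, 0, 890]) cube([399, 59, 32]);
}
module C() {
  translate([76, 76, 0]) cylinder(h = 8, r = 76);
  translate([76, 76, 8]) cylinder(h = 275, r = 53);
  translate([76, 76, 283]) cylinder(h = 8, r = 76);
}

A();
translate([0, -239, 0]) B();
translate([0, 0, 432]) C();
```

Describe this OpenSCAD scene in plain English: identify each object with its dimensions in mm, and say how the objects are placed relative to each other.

A is a four-legged stool. The seat is a 261×334×27 mm slab whose top surface is at z = 432 mm; four round legs, each 34 mm in diameter, run from the floor (z = 0) to the underside of the seat, each leg's axis is inset half a diameter from the nearest pair of seat edges (so the leg's bounding box is flush with the corner).

B is a wooden ladder with two side rails of 35×59 mm section and 1043 mm height, set 469 mm apart overall. Between them run 4 rectangular rungs (59 mm deep, 32 mm thick), front faces flush with the rails' −y face. The bottom of the first rung is 158 mm above the floor and each subsequent rung is 244 mm higher than the one below.

C is a spool: two coaxial disc flanges of radius 76 mm and thickness 8 mm, joined by a core cylinder of radius 53 mm and height 275 mm. The lower flange rests on z = 0 and the three cylinders share a vertical axis.

The ladder is on the floor beside the stool on its −y side. The spool is on top of the stool.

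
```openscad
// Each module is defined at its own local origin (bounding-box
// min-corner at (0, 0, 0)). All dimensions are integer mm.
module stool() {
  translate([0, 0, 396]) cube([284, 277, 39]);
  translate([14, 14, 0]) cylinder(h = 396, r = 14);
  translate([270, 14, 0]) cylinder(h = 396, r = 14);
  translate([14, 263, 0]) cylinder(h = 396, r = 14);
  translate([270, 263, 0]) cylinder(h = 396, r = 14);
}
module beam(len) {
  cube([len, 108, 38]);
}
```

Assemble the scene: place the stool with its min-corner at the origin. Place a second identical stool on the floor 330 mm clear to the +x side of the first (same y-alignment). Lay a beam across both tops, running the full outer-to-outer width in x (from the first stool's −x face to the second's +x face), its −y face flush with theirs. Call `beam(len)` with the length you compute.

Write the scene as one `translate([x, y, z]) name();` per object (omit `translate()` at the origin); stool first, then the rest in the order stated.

stool();
translate([614, 0, 0]) stool();
translate([0, 0, 435]) beam(898);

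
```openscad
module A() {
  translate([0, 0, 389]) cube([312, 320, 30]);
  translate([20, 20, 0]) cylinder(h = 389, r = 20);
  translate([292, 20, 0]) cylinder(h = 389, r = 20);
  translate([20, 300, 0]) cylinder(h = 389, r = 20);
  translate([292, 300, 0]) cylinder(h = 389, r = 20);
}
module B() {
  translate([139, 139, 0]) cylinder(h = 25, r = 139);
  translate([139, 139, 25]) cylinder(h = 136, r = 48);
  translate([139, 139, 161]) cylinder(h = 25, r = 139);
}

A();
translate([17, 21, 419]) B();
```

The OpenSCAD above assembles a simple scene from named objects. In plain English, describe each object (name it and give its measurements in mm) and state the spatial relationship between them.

A is a simple wooden stool: a rectangular seat 312 mm (x) by 320 mm (y), 30 mm thick, top face at z = 419 mm, on four round legs, each 40 mm in diameter. The legs rest on z = 0, each leg's axis is inset half a diameter from the nearest pair of seat edges (so the leg's bounding box is flush with the corner).

B is a spool: two coaxial disc flanges of radius 139 mm and thickness 25 mm, joined by a core cylinder of radius 48 mm and height 136 mm. The lower flange rests on z = 0 and the three cylinders share a vertical axis.

The spool is on top of the stool, centred.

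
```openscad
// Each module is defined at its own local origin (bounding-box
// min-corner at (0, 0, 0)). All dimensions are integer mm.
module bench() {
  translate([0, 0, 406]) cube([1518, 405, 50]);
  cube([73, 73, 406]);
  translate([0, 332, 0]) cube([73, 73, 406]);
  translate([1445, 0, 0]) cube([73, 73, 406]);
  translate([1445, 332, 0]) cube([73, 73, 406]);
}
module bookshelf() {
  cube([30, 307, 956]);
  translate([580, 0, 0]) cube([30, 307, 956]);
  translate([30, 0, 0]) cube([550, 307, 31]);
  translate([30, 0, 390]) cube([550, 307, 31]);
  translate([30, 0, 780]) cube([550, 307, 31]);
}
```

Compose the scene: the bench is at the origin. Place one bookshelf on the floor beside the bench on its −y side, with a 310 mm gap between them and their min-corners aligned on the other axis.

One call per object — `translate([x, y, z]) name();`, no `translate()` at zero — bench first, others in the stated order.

bench();
translate([0, -617, 0]) bookshelf();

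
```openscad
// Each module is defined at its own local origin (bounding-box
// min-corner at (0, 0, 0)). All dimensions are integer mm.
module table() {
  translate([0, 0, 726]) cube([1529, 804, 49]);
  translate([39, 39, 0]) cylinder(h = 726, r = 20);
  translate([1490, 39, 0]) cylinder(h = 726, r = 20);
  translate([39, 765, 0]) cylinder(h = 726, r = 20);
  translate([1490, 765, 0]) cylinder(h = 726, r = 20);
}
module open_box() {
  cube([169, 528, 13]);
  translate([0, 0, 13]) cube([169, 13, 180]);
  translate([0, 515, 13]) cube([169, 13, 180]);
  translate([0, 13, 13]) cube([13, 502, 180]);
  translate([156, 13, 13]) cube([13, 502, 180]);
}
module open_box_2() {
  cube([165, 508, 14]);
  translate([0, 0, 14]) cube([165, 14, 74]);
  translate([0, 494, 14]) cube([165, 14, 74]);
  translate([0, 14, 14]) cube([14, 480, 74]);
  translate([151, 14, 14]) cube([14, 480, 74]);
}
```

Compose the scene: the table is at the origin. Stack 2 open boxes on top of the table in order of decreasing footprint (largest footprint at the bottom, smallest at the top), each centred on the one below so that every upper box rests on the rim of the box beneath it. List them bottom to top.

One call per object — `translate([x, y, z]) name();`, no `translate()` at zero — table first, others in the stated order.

table();
translate([680, 138, 775]) open_box();
translate([682, 148, 968]) open_box_2();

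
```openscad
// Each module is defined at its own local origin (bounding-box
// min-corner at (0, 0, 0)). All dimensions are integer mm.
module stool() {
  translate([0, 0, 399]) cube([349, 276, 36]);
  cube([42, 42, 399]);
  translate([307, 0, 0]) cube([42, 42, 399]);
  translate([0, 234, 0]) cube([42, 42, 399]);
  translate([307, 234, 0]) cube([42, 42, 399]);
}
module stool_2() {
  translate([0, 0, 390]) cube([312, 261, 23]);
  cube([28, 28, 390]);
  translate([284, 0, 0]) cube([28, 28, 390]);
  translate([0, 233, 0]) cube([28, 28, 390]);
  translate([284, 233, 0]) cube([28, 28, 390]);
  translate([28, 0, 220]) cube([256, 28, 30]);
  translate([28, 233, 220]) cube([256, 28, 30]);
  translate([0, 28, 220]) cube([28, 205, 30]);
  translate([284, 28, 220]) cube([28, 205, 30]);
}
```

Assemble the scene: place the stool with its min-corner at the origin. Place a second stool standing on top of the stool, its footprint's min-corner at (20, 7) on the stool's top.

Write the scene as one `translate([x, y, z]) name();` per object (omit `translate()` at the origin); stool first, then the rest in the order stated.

stool();
translate([20, 7, 435]) stool_2();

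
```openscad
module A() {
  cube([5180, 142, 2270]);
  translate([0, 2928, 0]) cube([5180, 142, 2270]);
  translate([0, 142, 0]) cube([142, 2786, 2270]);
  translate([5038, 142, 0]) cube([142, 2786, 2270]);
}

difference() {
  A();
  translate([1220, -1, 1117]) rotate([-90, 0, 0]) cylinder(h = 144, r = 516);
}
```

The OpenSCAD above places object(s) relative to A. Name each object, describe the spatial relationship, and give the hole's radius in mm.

A is a house frame. The house frame has a circular hole through its front wall. The hole's radius is 516 mm.

The subtracted cylinder has r = 516 mm.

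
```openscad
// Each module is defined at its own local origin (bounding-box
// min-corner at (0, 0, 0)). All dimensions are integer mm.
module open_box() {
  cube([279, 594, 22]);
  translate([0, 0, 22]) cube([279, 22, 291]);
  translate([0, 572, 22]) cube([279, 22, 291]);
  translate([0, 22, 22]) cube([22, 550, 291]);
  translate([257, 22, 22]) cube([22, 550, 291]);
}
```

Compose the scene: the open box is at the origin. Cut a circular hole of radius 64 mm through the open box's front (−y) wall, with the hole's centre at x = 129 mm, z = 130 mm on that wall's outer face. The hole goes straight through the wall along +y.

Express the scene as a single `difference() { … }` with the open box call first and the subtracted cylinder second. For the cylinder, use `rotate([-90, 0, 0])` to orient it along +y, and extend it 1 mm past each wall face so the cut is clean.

difference() {
  open_box();
  translate([129, -1, 130]) rotate([-90, 0, 0]) cylinder(h = 24, r = 64);
}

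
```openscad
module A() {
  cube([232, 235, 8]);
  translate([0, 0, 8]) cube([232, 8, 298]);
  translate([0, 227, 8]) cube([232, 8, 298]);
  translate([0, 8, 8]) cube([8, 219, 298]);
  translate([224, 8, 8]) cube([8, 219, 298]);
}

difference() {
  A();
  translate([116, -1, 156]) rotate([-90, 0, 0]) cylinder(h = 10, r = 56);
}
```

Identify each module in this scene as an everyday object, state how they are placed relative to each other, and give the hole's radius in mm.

A is an open box. The open box has a circular hole through its front wall. The hole's radius is 56 mm.

The subtracted cylinder has r = 56 mm.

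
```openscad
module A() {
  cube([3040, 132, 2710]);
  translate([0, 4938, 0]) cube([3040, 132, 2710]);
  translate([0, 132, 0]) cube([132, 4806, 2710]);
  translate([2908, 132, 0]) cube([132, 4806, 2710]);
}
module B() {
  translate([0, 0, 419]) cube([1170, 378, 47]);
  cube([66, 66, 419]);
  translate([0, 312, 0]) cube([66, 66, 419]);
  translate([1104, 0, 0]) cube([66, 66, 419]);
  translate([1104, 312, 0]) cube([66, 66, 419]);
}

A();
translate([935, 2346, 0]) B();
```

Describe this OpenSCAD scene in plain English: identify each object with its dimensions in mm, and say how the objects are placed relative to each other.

A is the wall frame of a small rectangular building: four walls, each 2710 mm tall and 132 mm thick, enclosing a footprint 3040 mm (x) by 5070 mm (y) outside-to-outside, with no floor or roof. The front and back walls (the −y and +y sides) span the full width; the two side walls fit between them.

B is a bench: a 1170×378 mm seat slab, 47 mm thick, top at z = 466 mm, on four 66×66 mm square legs flush with the seat corners and standing on z = 0.

The bench sits inside the house frame, centred.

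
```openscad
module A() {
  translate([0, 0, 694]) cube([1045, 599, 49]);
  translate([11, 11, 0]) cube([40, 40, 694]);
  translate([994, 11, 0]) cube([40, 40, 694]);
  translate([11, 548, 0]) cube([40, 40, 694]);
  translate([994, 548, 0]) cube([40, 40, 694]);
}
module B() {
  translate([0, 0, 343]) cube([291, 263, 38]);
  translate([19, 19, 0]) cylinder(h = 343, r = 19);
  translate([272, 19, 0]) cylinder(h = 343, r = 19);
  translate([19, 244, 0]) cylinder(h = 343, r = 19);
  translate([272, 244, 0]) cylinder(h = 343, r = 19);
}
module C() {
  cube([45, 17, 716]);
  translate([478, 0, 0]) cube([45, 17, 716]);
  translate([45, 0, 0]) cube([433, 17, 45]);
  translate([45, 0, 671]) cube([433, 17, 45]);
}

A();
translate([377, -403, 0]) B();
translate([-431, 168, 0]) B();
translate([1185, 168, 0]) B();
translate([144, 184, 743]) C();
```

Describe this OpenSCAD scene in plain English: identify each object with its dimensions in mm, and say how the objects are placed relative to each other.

A is a table: top 1045 mm (x) × 599 mm (y), 49 mm thick, upper face at z = 743 mm, on four 40×40 mm square legs, each inset 11 mm from the nearest pair of top edges, running from z = 0 to the bottom of the top.

B is a simple wooden stool: a rectangular seat 291 mm (x) by 263 mm (y), 38 mm thick, top face at z = 381 mm, on four round legs, each 38 mm in diameter. The legs rest on z = 0, each leg's axis is inset half a diameter from the nearest pair of seat edges (so the leg's bounding box is flush with the corner).

C is a picture frame with a 433×626 mm rectangular opening (x by z) and a uniform 45 mm border on every side. Frame depth is 17 mm along y. It is built from two vertical stiles running the full outside height and two horizontal rails spanning the gap between the stiles.

Three stools sit around the table at the −y, −x, +x sides. The picture frame is on top of the table.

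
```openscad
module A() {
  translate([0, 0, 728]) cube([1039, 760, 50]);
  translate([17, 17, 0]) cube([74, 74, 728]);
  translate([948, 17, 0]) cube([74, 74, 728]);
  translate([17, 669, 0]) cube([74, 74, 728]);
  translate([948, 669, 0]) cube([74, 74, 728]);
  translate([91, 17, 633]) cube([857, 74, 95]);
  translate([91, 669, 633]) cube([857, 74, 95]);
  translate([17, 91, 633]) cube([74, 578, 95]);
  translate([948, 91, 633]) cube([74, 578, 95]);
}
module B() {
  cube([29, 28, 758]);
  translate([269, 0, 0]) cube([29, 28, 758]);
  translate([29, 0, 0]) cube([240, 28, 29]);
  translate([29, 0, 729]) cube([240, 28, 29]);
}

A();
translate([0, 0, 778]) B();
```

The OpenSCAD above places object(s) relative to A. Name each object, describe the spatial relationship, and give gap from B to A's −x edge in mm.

A is a table. B is a picture frame. The picture frame is on top of the table. The gap from the picture frame to the table's −x edge is 0 mm.

The picture frame's min-x is at 0; the table's min-x is 0; gap = 0 mm.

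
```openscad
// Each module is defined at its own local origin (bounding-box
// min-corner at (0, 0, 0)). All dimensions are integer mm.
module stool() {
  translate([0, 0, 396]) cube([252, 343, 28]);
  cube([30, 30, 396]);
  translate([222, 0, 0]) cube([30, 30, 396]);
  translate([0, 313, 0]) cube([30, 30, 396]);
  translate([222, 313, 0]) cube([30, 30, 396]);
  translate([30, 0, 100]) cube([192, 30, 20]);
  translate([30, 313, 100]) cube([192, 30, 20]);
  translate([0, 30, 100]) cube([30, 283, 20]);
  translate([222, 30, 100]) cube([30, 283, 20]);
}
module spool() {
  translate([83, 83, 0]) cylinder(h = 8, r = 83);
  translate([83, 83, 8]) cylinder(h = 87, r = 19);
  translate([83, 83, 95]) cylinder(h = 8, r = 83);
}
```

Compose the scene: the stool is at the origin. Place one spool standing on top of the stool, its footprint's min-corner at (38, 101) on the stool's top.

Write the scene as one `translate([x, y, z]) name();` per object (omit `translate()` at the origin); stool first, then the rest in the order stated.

stool();
translate([38, 101, 424]) spool();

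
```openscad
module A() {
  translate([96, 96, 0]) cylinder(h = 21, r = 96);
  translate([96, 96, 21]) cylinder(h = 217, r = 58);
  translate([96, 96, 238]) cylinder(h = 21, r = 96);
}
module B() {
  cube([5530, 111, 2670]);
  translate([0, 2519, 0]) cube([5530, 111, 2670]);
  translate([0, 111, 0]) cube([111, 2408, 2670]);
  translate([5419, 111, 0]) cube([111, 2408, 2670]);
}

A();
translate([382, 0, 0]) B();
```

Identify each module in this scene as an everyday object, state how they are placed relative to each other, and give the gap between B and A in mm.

The house frame's nearest face is 190 mm from the spool's +x face.

A is a spool. B is a house frame. The house frame is on the floor beside the spool on its +x side. The gap between the house frame and the spool is 190 mm.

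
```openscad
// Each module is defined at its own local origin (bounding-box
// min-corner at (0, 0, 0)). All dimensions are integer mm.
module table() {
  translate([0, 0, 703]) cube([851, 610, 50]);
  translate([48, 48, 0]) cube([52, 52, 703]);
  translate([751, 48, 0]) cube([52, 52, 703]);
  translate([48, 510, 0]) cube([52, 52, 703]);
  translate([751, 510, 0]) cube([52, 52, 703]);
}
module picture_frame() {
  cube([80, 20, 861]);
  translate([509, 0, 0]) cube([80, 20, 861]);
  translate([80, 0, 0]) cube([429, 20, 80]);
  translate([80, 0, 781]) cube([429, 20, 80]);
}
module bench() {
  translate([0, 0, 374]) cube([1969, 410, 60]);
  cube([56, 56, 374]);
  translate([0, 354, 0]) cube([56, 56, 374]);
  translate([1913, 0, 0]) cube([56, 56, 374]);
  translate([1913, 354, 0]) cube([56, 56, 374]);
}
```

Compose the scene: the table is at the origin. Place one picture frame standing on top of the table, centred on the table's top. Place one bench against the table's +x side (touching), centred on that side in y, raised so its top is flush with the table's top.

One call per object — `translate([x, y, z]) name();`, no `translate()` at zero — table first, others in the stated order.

table();
translate([131, 295, 753]) picture_frame();
translate([851, 100, 319]) bench();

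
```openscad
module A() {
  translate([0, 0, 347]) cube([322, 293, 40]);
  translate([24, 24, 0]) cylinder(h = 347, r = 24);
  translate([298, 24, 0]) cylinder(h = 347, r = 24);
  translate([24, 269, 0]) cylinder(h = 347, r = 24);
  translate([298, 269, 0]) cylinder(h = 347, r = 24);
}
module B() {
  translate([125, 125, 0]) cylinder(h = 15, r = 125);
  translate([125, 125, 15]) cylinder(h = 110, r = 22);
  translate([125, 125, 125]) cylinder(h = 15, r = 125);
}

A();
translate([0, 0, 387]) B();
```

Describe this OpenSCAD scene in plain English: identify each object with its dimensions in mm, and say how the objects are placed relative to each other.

A is a simple wooden stool: a rectangular seat 322 mm (x) by 293 mm (y), 40 mm thick, top face at z = 387 mm, on four round legs, each 48 mm in diameter. The legs rest on z = 0, each leg's axis is inset half a diameter from the nearest pair of seat edges (so the leg's bounding box is flush with the corner).

B is a spool: two coaxial disc flanges of radius 125 mm and thickness 15 mm, joined by a core cylinder of radius 22 mm and height 110 mm. The lower flange rests on z = 0 and the three cylinders share a vertical axis.

The spool is on top of the stool.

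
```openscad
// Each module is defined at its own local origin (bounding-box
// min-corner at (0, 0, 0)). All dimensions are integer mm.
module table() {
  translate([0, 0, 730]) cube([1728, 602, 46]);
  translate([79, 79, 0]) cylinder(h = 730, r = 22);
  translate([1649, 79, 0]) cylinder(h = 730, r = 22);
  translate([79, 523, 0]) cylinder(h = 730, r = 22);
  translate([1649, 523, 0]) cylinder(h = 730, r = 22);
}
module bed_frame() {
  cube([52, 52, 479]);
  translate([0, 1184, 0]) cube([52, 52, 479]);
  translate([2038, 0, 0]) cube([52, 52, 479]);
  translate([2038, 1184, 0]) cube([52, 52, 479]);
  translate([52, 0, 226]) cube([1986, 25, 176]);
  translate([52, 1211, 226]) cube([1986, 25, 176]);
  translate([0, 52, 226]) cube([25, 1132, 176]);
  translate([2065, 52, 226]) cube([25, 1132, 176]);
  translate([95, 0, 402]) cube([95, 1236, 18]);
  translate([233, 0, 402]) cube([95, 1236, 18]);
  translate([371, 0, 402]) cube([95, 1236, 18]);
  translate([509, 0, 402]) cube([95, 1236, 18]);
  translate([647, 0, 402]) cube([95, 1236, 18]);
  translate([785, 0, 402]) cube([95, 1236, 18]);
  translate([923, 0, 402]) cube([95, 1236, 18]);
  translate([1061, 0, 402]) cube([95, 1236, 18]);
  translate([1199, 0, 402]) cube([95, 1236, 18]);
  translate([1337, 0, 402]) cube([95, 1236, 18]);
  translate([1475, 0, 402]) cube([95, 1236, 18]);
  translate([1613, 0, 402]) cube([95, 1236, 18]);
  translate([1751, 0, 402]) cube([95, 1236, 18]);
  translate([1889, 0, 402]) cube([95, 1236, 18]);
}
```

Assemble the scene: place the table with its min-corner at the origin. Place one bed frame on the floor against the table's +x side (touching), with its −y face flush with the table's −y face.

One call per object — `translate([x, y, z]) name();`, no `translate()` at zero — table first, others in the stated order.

table();
translate([1728, 0, 0]) bed_frame();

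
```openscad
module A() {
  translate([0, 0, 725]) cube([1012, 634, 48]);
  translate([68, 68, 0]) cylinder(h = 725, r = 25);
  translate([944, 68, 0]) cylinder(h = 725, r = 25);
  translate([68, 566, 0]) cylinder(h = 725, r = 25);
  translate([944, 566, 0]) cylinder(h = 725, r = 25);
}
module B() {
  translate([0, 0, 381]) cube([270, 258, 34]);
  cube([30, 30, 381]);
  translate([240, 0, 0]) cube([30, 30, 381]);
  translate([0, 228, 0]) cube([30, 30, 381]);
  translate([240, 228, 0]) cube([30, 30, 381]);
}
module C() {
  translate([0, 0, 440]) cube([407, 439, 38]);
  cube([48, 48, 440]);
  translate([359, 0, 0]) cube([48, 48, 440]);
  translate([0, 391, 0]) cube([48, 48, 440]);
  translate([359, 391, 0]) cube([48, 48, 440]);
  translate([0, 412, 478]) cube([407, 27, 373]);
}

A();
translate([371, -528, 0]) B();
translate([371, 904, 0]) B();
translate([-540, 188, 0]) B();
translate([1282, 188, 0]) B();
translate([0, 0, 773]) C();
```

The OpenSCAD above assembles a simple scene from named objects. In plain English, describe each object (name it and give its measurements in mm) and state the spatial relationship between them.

A is a table: top 1012 mm (x) × 634 mm (y), 48 mm thick, upper face at z = 773 mm, on four round legs of 50 mm diameter, each leg's bounding box inset 43 mm from the nearest pair of top edges, running from z = 0 to the bottom of the top.

B is a simple wooden stool: a rectangular seat 270 mm (x) by 258 mm (y), 34 mm thick, top face at z = 415 mm, on four square legs, each 30×30 mm in cross-section. The legs rest on z = 0, each flush with a corner of the seat.

C is a chair: 407×439 mm seat, 38 mm thick, top at z = 478 mm, on four 48 mm square corner legs flush with the seat edges. A 27 mm thick backrest slab spans the full seat width, extending 373 mm above the seat top, its back face flush with the seat's +y edge.

Four stools sit around the table at the −y, +y, −x, +x sides. The chair is on top of the table.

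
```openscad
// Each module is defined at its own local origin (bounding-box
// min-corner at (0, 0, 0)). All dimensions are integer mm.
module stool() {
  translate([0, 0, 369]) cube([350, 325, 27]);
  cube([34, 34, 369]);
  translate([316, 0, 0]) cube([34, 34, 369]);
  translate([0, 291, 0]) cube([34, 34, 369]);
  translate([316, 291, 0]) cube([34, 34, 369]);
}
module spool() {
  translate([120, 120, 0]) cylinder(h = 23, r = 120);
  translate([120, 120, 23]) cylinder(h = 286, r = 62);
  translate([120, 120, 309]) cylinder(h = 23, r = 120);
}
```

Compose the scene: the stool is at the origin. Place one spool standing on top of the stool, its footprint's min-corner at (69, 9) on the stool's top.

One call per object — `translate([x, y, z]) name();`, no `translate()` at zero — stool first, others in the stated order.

stool();
translate([69, 9, 396]) spool();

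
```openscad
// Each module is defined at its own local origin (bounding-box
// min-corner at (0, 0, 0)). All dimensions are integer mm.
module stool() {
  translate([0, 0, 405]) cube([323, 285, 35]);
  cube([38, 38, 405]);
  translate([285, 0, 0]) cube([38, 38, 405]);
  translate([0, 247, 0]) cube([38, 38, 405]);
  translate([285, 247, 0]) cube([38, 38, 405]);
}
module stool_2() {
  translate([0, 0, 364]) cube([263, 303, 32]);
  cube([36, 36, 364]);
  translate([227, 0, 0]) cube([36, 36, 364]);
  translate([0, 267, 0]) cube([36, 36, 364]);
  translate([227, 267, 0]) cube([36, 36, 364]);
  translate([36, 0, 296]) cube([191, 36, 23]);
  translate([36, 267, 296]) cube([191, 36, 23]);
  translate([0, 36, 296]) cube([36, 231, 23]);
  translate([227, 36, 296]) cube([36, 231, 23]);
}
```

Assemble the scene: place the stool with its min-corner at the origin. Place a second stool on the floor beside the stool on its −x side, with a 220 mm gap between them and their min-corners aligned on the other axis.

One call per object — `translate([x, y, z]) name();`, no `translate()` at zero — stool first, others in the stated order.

stool();
translate([-483, 0, 0]) stool_2();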